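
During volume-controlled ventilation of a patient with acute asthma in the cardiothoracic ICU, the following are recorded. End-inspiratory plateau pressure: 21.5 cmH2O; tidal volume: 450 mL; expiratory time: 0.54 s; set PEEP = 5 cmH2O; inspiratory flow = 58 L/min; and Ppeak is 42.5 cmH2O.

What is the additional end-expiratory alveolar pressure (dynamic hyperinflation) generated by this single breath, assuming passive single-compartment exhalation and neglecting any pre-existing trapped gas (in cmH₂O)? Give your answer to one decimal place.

6.6

Flow: 58 L/min ÷ 60 = 0.9667 L/s.
R = (PIP − Pplat)/V̇ = (42.5 − 21.5) / 0.9667 = 21.0/0.9667 = 21.723 cmH2O·s/L.
C = Vt/(Pplat − PEEP) = 450.0 / (21.5 − 5) = 450.0/16.5 = 27.273 mL/cmH2O.
τ = R × C = 21.723 × 0.02727 L/cmH2O = 0.5924 s.
Fraction remaining = e^(−Te/τ) = e^(−0.54/0.5924) = 0.4019; trapped volume = 450.0 × 0.4019 = 180.86 mL.
Additional alveolar pressure from trapping ≈ V_trapped / C = 180.86 / 27.273 = 6.631 cmH2O.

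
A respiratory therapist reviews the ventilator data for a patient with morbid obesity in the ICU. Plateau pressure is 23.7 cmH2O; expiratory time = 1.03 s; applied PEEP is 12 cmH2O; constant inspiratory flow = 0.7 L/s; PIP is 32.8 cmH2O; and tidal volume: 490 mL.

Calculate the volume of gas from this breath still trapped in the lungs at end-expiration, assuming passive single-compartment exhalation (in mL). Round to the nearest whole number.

74

R = (PIP − Pplat)/V̇ = (32.8 − 23.7) / 0.7 = 9.1/0.7 = 13.0 cmH2O·s/L.
C = Vt/(Pplat − PEEP) = 490.0 / (23.7 − 12) = 490.0/11.7 = 41.88 mL/cmH2O.
τ = R × C = 13.0 × 0.04188 L/cmH2O = 0.5444 s.
Fraction remaining = e^(−Te/τ) = e^(−1.03/0.5444) = 0.1508.
Trapped volume = 490.0 × 0.1508 = 73.892 mL.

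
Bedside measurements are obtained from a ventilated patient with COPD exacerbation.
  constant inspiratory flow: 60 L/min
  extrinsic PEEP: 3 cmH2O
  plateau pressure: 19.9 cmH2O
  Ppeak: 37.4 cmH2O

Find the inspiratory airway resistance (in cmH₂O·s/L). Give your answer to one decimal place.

17.5

Flow: 60 L/min ÷ 60 = 1 L/s.
Raw = (PIP − Pplat) / flow = (37.4 − 19.9) / 1 = 17.5 / 1 = 17.5 cmH2O·s/L.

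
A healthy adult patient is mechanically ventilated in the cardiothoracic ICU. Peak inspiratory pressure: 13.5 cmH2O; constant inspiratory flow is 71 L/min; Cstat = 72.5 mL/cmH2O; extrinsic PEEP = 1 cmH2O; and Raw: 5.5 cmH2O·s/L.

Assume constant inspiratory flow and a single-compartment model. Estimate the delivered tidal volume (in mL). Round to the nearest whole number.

434

Flow: 71 L/min ÷ 60 = 1.1833 L/s.
Equation of motion (constant flow): PIP = Vt/C + R·V̇ + PEEP.
Vt/C = PIP − R·V̇ − PEEP = 13.5 − 6.508 − 1 = 5.992 cmH2O.
Vt = C × 5.992 = 72.5 × 5.992 = 434.42 mL.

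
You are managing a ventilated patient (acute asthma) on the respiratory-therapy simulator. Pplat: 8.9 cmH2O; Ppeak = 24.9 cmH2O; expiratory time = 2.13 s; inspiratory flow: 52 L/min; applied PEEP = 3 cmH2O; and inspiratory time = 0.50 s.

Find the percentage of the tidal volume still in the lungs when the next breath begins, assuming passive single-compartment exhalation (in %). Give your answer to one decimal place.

Flow: 52 L/min ÷ 60 = 0.8667 L/s.
Vt = flow × Ti = 0.8667 L/s × 0.50 s × 1000 mL/L = 433.35 mL.
R = (PIP − Pplat)/V̇ = (24.9 − 8.9) / 0.8667 = 16.0/0.8667 = 18.461 cmH2O·s/L.
C = Vt/(Pplat − PEEP) = 433.35 / (8.9 − 3) = 433.35/5.9 = 73.449 mL/cmH2O.
τ = R × C = 18.461 × 0.07345 L/cmH2O = 1.356 s.
Fraction remaining at end-expiration = e^(−Te/τ) = e^(−2.13/1.356) = 0.2079 → 20.79%.

20.8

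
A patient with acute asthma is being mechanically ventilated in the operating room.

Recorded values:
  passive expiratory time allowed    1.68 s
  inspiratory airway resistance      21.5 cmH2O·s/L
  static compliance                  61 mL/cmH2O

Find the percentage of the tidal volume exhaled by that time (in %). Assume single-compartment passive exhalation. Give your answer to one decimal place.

72.2

τ = R × C = 21.5 × 61 mL/cmH2O = 21.5 × 0.061 L/cmH2O = 1.312 s.
Passive exhalation: V(t)/V₀ = e^(−t/τ) = e^(−1.68/1.312) = 0.2779.
Fraction exhaled = 1 − 0.2779 = 0.7221 → 72.21%.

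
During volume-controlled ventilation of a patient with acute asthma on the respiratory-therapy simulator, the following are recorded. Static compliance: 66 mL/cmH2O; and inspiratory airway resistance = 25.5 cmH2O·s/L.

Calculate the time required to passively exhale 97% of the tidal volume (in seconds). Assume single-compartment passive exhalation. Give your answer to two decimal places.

τ = R × C = 25.5 × 66 mL/cmH2O = 25.5 × 0.066 L/cmH2O = 1.683 s.
Exhaled fraction f = 1 − e^(−t/τ) → t = −τ·ln(1 − f) = −1.683·ln(0.03) = 5.902 s.

5.90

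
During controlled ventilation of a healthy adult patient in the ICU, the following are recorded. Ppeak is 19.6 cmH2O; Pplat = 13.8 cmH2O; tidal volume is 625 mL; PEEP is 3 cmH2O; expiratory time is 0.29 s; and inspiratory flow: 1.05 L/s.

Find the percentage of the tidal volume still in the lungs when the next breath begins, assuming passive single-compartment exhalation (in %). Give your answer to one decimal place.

R = (PIP − Pplat)/V̇ = (19.6 − 13.8) / 1.05 = 5.8/1.05 = 5.524 cmH2O·s/L.
C = Vt/(Pplat − PEEP) = 625.0 / (13.8 − 3) = 625.0/10.8 = 57.87 mL/cmH2O.
τ = R × C = 5.524 × 0.05787 L/cmH2O = 0.3197 s.
Fraction remaining at end-expiration = e^(−Te/τ) = e^(−0.29/0.3197) = 0.4037 → 40.37%.

40.4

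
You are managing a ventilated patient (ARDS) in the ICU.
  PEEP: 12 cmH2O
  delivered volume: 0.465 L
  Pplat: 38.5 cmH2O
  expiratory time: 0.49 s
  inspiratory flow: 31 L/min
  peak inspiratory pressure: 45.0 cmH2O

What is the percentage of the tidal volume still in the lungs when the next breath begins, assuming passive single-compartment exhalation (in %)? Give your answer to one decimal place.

Flow: 31 L/min ÷ 60 = 0.5167 L/s.
R = (PIP − Pplat)/V̇ = (45.0 − 38.5) / 0.5167 = 6.5/0.5167 = 12.58 cmH2O·s/L.
C = Vt/(Pplat − PEEP) = 465.0 / (38.5 − 12) = 465.0/26.5 = 17.547 mL/cmH2O.
τ = R × C = 12.58 × 0.01755 L/cmH2O = 0.2208 s.
Fraction remaining at end-expiration = e^(−Te/τ) = e^(−0.49/0.2208) = 0.1087 → 10.87%.

10.9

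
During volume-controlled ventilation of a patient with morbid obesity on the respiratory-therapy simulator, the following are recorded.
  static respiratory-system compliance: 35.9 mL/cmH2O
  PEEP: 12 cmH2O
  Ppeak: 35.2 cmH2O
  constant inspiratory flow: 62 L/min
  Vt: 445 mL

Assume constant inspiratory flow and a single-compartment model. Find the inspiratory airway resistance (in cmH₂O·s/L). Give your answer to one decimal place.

10.5

Flow: 62 L/min ÷ 60 = 1.0333 L/s.
Equation of motion (constant flow): PIP = Vt/C + R·V̇ + PEEP.
R·V̇ = PIP − Vt/C − PEEP = 35.2 − 445/35.9 − 12 = 35.2 − 12.396 − 12 = 10.804 cmH2O.
R = 10.804 / 1.0333 = 10.456 cmH2O·s/L.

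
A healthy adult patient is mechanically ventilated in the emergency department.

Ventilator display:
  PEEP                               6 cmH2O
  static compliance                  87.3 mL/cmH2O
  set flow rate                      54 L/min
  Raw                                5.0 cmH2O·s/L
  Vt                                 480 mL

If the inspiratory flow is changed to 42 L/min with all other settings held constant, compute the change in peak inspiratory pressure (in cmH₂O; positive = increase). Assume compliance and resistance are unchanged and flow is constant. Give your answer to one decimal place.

-1.0

Flow: 54 L/min ÷ 60 = 0.9 L/s.
New flow: 42 L/min ÷ 60 = 0.7 L/s.
PIP = Vt/C + R·V̇ + PEEP (constant-flow equation of motion).
Only the resistive term changes: ΔPIP = R × ΔV̇ = 5.0 × (0.7 − 0.9) = 5.0 × -0.2 = -1.0 cmH2O.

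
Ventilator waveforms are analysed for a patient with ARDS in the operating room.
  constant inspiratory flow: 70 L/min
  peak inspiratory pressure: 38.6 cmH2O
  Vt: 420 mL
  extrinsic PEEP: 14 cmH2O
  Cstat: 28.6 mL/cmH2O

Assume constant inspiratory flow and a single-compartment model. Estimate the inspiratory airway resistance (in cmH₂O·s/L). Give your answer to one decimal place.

8.5

Flow: 70 L/min ÷ 60 = 1.1667 L/s.
Equation of motion (constant flow): PIP = Vt/C + R·V̇ + PEEP.
R·V̇ = PIP − Vt/C − PEEP = 38.6 − 420/28.6 − 14 = 38.6 − 14.685 − 14 = 9.915 cmH2O.
R = 9.915 / 1.1667 = 8.498 cmH2O·s/L.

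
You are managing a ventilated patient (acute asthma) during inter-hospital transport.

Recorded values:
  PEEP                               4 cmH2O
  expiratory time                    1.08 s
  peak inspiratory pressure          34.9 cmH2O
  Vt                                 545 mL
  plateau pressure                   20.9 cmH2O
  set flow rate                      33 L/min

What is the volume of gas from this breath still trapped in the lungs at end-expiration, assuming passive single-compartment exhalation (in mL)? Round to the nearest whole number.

146

Flow: 33 L/min ÷ 60 = 0.55 L/s.
R = (PIP − Pplat)/V̇ = (34.9 − 20.9) / 0.55 = 14.0/0.55 = 25.455 cmH2O·s/L.
C = Vt/(Pplat − PEEP) = 545.0 / (20.9 − 4) = 545.0/16.9 = 32.249 mL/cmH2O.
τ = R × C = 25.455 × 0.03225 L/cmH2O = 0.8209 s.
Fraction remaining = e^(−Te/τ) = e^(−1.08/0.8209) = 0.2683.
Trapped volume = 545.0 × 0.2683 = 146.22 mL.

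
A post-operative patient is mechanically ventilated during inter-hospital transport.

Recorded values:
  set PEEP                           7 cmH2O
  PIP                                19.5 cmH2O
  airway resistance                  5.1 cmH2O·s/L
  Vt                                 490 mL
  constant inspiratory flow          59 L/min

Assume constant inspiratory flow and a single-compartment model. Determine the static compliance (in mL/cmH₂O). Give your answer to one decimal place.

65.5

Flow: 59 L/min ÷ 60 = 0.9833 L/s.
Equation of motion (constant flow): PIP = Vt/C + R·V̇ + PEEP.
Vt/C = PIP − R·V̇ − PEEP = 19.5 − 5.1×0.9833 − 7 = 19.5 − 5.015 − 7 = 7.485 cmH2O.
C = Vt / 7.485 = 490 / 7.485 = 65.464 mL/cmH2O.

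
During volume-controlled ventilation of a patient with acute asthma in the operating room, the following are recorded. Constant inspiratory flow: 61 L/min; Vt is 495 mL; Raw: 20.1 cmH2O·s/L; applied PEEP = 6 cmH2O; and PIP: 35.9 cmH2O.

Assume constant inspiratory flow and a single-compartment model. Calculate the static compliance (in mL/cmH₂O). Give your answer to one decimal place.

52.3

Flow: 61 L/min ÷ 60 = 1.0167 L/s.
Equation of motion (constant flow): PIP = Vt/C + R·V̇ + PEEP.
Vt/C = PIP − R·V̇ − PEEP = 35.9 − 20.1×1.0167 − 6 = 35.9 − 20.436 − 6 = 9.464 cmH2O.
C = Vt / 9.464 = 495 / 9.464 = 52.303 mL/cmH2O.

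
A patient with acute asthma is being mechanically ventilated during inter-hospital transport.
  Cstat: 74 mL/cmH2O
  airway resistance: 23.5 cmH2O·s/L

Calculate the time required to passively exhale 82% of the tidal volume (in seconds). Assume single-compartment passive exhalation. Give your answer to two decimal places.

τ = R × C = 23.5 × 74 mL/cmH2O = 23.5 × 0.074 L/cmH2O = 1.739 s.
Exhaled fraction f = 1 − e^(−t/τ) → t = −τ·ln(1 − f) = −1.739·ln(0.18) = 2.982 s.

2.98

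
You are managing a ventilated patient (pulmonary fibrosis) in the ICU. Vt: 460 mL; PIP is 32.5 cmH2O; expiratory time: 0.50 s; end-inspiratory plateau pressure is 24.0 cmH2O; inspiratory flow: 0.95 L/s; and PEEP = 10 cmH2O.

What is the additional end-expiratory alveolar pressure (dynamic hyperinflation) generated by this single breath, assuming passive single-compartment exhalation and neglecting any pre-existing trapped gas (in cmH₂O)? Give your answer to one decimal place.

R = (PIP − Pplat)/V̇ = (32.5 − 24.0) / 0.95 = 8.5/0.95 = 8.947 cmH2O·s/L.
C = Vt/(Pplat − PEEP) = 460.0 / (24.0 − 10) = 460.0/14.0 = 32.857 mL/cmH2O.
τ = R × C = 8.947 × 0.03286 L/cmH2O = 0.294 s.
Fraction remaining = e^(−Te/τ) = e^(−0.50/0.294) = 0.1826; trapped volume = 460.0 × 0.1826 = 83.996 mL.
Additional alveolar pressure from trapping ≈ V_trapped / C = 83.996 / 32.857 = 2.556 cmH2O.

2.6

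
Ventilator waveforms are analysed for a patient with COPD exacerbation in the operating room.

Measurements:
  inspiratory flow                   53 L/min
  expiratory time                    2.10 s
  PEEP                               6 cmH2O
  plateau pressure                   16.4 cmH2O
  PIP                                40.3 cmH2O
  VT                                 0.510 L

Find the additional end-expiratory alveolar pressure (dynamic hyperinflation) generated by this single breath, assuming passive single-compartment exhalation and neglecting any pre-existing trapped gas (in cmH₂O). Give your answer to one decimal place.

Flow: 53 L/min ÷ 60 = 0.8833 L/s.
R = (PIP − Pplat)/V̇ = (40.3 − 16.4) / 0.8833 = 23.9/0.8833 = 27.058 cmH2O·s/L.
C = Vt/(Pplat − PEEP) = 510.0 / (16.4 − 6) = 510.0/10.4 = 49.038 mL/cmH2O.
τ = R × C = 27.058 × 0.04904 L/cmH2O = 1.327 s.
Fraction remaining = e^(−Te/τ) = e^(−2.10/1.327) = 0.2055; trapped volume = 510.0 × 0.2055 = 104.81 mL.
Additional alveolar pressure from trapping ≈ V_trapped / C = 104.81 / 49.038 = 2.137 cmH2O.

2.1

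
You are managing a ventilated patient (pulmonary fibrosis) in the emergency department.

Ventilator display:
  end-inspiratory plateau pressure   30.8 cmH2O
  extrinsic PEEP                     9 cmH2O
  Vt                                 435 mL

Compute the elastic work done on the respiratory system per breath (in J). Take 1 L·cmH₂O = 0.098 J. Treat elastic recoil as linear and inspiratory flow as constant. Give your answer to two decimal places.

Elastic work ≈ ½ × (Pplat − PEEP) × Vt = 0.5 × (30.8 − 9) × 0.435 L = 0.5 × 21.8 × 0.435 = 4.742 L·cmH2O.
× 0.098 J/(L·cmH2O) → 0.4647 J.

0.46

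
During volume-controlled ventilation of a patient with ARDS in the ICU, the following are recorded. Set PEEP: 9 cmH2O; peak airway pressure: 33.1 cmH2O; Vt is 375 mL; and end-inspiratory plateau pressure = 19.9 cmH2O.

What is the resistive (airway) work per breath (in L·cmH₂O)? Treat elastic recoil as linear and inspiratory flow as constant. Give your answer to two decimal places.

4.95

With constant inspiratory flow the resistive pressure is constant at PIP − Pplat = 33.1 − 19.9 = 13.2 cmH2O, so resistive work = 13.2 × 0.375 = 4.95 L·cmH2O.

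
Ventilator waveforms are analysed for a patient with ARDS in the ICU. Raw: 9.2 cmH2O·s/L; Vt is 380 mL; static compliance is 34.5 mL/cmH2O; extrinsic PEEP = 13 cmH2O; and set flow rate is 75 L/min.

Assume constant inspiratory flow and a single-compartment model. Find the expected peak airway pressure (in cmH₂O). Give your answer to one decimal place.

35.5

Flow: 75 L/min ÷ 60 = 1.25 L/s.
Equation of motion (constant flow): PIP = Vt/C + R·V̇ + PEEP.
PIP = 380/34.5 + 9.2×1.25 + 13 = 11.014 + 11.5 + 13 = 35.514 cmH2O.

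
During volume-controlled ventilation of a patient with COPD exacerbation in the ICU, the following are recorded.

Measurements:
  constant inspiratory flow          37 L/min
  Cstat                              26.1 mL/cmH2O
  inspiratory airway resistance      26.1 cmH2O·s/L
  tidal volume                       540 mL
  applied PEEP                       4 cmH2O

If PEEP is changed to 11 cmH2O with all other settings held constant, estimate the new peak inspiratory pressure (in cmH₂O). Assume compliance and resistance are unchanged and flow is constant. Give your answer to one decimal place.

47.8

Flow: 37 L/min ÷ 60 = 0.6167 L/s.
PIP = Vt/C + R·V̇ + PEEP (constant-flow equation of motion).
Only the baseline term changes: ΔPIP = ΔPEEP = 11 − 4 = 7.0 cmH2O.
Original PIP = 540/26.1 + 26.1×0.6167 + 4 = 40.786 cmH2O; new PIP = 40.786 + (7.0) = 47.786 cmH2O.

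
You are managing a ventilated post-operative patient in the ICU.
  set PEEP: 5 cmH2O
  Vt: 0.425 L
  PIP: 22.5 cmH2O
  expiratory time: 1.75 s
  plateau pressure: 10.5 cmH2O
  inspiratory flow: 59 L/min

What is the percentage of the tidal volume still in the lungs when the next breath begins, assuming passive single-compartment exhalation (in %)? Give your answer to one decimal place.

Flow: 59 L/min ÷ 60 = 0.9833 L/s.
R = (PIP − Pplat)/V̇ = (22.5 − 10.5) / 0.9833 = 12.0/0.9833 = 12.204 cmH2O·s/L.
C = Vt/(Pplat − PEEP) = 425.0 / (10.5 − 5) = 425.0/5.5 = 77.273 mL/cmH2O.
τ = R × C = 12.204 × 0.07727 L/cmH2O = 0.943 s.
Fraction remaining at end-expiration = e^(−Te/τ) = e^(−1.75/0.943) = 0.1563 → 15.63%.

15.6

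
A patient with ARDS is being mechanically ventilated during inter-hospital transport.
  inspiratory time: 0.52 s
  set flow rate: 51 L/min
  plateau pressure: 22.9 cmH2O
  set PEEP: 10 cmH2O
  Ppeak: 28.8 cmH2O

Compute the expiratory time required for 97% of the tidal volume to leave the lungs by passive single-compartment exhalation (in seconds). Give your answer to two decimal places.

Flow: 51 L/min ÷ 60 = 0.85 L/s.
Vt = flow × Ti = 0.85 L/s × 0.52 s × 1000 mL/L = 442.0 mL.
R = (PIP − Pplat)/V̇ = (28.8 − 22.9) / 0.85 = 5.9/0.85 = 6.941 cmH2O·s/L.
C = Vt/(Pplat − PEEP) = 442.0 / (22.9 − 10) = 442.0/12.9 = 34.264 mL/cmH2O.
τ = R × C = 6.941 × 0.03426 L/cmH2O = 0.2378 s.
t = −τ·ln(1 − 0.97) = −0.2378·ln(0.03) = 0.8339 s.

0.83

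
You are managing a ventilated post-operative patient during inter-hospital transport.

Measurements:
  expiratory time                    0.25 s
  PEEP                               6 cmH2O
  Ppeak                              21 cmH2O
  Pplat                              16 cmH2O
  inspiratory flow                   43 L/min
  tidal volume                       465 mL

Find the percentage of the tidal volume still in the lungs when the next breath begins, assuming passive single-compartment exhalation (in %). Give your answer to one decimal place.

Flow: 43 L/min ÷ 60 = 0.7167 L/s.
R = (PIP − Pplat)/V̇ = (21 − 16) / 0.7167 = 5.0/0.7167 = 6.976 cmH2O·s/L.
C = Vt/(Pplat − PEEP) = 465.0 / (16 − 6) = 465.0/10.0 = 46.5 mL/cmH2O.
τ = R × C = 6.976 × 0.0465 L/cmH2O = 0.3244 s.
Fraction remaining at end-expiration = e^(−Te/τ) = e^(−0.25/0.3244) = 0.4627 → 46.27%.

46.3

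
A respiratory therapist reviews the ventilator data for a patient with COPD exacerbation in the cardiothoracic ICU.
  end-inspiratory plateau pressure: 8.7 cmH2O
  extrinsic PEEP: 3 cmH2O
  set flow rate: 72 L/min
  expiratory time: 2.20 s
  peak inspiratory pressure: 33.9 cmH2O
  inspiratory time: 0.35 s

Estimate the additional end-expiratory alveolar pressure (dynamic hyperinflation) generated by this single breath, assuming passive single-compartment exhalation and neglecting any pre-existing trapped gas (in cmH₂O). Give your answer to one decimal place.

Flow: 72 L/min ÷ 60 = 1.2 L/s.
Vt = flow × Ti = 1.2 L/s × 0.35 s × 1000 mL/L = 420.0 mL.
R = (PIP − Pplat)/V̇ = (33.9 − 8.7) / 1.2 = 25.2/1.2 = 21.0 cmH2O·s/L.
C = Vt/(Pplat − PEEP) = 420.0 / (8.7 − 3) = 420.0/5.7 = 73.684 mL/cmH2O.
τ = R × C = 21.0 × 0.07368 L/cmH2O = 1.547 s.
Fraction remaining = e^(−Te/τ) = e^(−2.20/1.547) = 0.2412; trapped volume = 420.0 × 0.2412 = 101.3 mL.
Additional alveolar pressure from trapping ≈ V_trapped / C = 101.3 / 73.684 = 1.375 cmH2O.

1.4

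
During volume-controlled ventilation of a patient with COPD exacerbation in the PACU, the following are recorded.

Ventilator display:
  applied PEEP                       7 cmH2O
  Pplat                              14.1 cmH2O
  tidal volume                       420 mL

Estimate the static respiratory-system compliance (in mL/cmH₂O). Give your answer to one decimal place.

59.2

Cstat = Vt / (Pplat − PEEP) = 420 / (14.1 − 7) = 420 / 7.1 = 59.155 mL/cmH2O.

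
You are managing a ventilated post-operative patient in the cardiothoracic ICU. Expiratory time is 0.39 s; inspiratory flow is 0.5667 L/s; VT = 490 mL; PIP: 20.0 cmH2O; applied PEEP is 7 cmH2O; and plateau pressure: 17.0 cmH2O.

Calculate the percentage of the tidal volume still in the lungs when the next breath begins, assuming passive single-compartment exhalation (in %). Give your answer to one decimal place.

R = (PIP − Pplat)/V̇ = (20.0 − 17.0) / 0.5667 = 3.0/0.5667 = 5.294 cmH2O·s/L.
C = Vt/(Pplat − PEEP) = 490.0 / (17.0 − 7) = 490.0/10.0 = 49.0 mL/cmH2O.
τ = R × C = 5.294 × 0.049 L/cmH2O = 0.2594 s.
Fraction remaining at end-expiration = e^(−Te/τ) = e^(−0.39/0.2594) = 0.2224 → 22.24%.

22.2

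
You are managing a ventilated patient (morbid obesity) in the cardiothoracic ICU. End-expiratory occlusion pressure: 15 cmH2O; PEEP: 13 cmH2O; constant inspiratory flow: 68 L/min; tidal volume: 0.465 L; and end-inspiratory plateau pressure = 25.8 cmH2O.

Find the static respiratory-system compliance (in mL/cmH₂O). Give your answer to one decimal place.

43.1

End-expiratory occlusion gives total PEEP = 15 cmH2O (intrinsic PEEP = 15 − 13 = 2). Use total PEEP for the elastic gradient.
Cstat = Vt / (Pplat − PEEPtotal) = 465 / (25.8 − 15) = 465 / 10.8 = 43.056 mL/cmH2O.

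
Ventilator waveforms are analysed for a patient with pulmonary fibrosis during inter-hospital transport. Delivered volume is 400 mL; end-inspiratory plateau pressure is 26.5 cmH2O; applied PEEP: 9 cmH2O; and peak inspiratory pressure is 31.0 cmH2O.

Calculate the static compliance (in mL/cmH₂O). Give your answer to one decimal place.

22.9

Cstat = Vt / (Pplat − PEEP) = 400 / (26.5 − 9) = 400 / 17.5 = 22.857 mL/cmH2O.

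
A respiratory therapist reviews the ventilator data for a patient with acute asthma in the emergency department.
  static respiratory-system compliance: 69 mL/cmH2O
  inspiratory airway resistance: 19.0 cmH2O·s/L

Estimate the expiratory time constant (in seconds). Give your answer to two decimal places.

1.31

τ = R × C = 19.0 × 69 mL/cmH2O = 19.0 × 0.069 L/cmH2O = 1.311 s.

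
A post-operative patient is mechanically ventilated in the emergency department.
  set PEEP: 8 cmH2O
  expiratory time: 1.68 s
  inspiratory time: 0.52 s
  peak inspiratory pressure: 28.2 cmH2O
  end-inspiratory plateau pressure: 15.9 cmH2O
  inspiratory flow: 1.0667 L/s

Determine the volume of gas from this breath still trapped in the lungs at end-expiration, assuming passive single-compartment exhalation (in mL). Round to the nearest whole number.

70

Vt = flow × Ti = 1.0667 L/s × 0.52 s × 1000 mL/L = 554.68 mL.
R = (PIP − Pplat)/V̇ = (28.2 − 15.9) / 1.0667 = 12.3/1.0667 = 11.531 cmH2O·s/L.
C = Vt/(Pplat − PEEP) = 554.68 / (15.9 − 8) = 554.68/7.9 = 70.213 mL/cmH2O.
τ = R × C = 11.531 × 0.07021 L/cmH2O = 0.8096 s.
Fraction remaining = e^(−Te/τ) = e^(−1.68/0.8096) = 0.1255.
Trapped volume = 554.68 × 0.1255 = 69.612 mL.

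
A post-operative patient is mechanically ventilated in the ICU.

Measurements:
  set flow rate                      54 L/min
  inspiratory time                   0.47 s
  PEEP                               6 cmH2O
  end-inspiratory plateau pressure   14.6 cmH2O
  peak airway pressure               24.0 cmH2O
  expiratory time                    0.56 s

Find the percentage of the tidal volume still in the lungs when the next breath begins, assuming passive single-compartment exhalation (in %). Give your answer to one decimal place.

Flow: 54 L/min ÷ 60 = 0.9 L/s.
Vt = flow × Ti = 0.9 L/s × 0.47 s × 1000 mL/L = 423.0 mL.
R = (PIP − Pplat)/V̇ = (24.0 − 14.6) / 0.9 = 9.4/0.9 = 10.444 cmH2O·s/L.
C = Vt/(Pplat − PEEP) = 423.0 / (14.6 − 6) = 423.0/8.6 = 49.186 mL/cmH2O.
τ = R × C = 10.444 × 0.04919 L/cmH2O = 0.5137 s.
Fraction remaining at end-expiration = e^(−Te/τ) = e^(−0.56/0.5137) = 0.3362 → 33.62%.

33.6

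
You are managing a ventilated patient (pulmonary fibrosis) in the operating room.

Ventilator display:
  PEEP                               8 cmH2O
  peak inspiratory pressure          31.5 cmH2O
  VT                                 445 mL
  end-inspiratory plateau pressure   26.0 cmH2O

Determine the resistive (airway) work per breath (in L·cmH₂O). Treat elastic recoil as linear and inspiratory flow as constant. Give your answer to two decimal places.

With constant inspiratory flow the resistive pressure is constant at PIP − Pplat = 31.5 − 26.0 = 5.5 cmH2O, so resistive work = 5.5 × 0.445 = 2.448 L·cmH2O.

2.45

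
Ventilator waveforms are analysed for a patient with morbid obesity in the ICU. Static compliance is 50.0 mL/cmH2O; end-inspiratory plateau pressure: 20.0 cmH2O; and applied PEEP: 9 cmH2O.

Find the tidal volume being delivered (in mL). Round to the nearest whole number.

550

Vt = Cstat × (Pplat − PEEP) = 50.0 × (20.0 − 9) = 50.0 × 11.0 = 550.0 mL.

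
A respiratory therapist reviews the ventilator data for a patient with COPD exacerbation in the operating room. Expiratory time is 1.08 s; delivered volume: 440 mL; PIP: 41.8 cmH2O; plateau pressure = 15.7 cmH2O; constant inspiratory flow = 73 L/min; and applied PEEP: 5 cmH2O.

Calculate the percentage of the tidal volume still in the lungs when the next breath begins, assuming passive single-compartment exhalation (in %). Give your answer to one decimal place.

29.4

Flow: 73 L/min ÷ 60 = 1.2167 L/s.
R = (PIP − Pplat)/V̇ = (41.8 − 15.7) / 1.2167 = 26.1/1.2167 = 21.451 cmH2O·s/L.
C = Vt/(Pplat − PEEP) = 440.0 / (15.7 − 5) = 440.0/10.7 = 41.121 mL/cmH2O.
τ = R × C = 21.451 × 0.04112 L/cmH2O = 0.8821 s.
Fraction remaining at end-expiration = e^(−Te/τ) = e^(−1.08/0.8821) = 0.2939 → 29.39%.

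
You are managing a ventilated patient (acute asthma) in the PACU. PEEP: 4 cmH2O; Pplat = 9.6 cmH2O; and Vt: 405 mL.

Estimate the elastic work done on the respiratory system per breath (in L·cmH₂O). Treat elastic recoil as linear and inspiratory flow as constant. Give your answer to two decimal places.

Elastic work ≈ ½ × (Pplat − PEEP) × Vt = 0.5 × (9.6 − 4) × 0.405 L = 0.5 × 5.6 × 0.405 = 1.134 L·cmH2O.

1.13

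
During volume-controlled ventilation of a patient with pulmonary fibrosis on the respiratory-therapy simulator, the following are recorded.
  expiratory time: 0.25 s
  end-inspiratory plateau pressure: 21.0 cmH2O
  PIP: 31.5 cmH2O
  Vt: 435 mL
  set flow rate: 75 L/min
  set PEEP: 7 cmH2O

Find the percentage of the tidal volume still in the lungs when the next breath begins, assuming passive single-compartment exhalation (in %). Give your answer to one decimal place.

Flow: 75 L/min ÷ 60 = 1.25 L/s.
R = (PIP − Pplat)/V̇ = (31.5 − 21.0) / 1.25 = 10.5/1.25 = 8.4 cmH2O·s/L.
C = Vt/(Pplat − PEEP) = 435.0 / (21.0 − 7) = 435.0/14.0 = 31.071 mL/cmH2O.
τ = R × C = 8.4 × 0.03107 L/cmH2O = 0.261 s.
Fraction remaining at end-expiration = e^(−Te/τ) = e^(−0.25/0.261) = 0.3837 → 38.37%.

38.4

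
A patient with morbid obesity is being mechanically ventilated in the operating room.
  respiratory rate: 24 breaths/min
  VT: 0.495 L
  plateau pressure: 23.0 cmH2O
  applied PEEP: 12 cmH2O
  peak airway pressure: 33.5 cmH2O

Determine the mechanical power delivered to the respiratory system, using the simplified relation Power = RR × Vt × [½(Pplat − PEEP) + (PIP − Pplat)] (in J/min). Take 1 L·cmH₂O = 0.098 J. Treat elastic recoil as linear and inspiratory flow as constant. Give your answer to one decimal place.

Per-breath work = Vt × [½(Pplat−PEEP) + (PIP−Pplat)] = 0.495 × [0.5×11.0 + 10.5] = 0.495 × 16.0 = 7.92 L·cmH2O.
Power = 24 × 7.92 = 190.08 L·cmH2O/min.
× 0.098 J/(L·cmH2O) → 18.628 J/min.

18.6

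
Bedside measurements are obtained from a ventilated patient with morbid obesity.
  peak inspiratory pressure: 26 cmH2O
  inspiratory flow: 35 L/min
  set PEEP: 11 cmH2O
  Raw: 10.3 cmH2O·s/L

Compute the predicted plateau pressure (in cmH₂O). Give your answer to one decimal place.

20.0

Flow: 35 L/min ÷ 60 = 0.5833 L/s.
Pplat = PIP − Raw × flow = 26 − 10.3 × 0.5833 = 26 − 6.008 = 19.992 cmH2O.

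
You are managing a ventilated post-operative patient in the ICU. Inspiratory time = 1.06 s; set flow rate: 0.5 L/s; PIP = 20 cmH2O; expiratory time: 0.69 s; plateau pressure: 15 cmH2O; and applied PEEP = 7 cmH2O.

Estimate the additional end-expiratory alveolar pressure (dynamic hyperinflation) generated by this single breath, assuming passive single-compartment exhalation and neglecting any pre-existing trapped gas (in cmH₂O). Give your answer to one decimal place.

2.8

Vt = flow × Ti = 0.5 L/s × 1.06 s × 1000 mL/L = 530.0 mL.
R = (PIP − Pplat)/V̇ = (20 − 15) / 0.5 = 5.0/0.5 = 10.0 cmH2O·s/L.
C = Vt/(Pplat − PEEP) = 530.0 / (15 − 7) = 530.0/8.0 = 66.25 mL/cmH2O.
τ = R × C = 10.0 × 0.06625 L/cmH2O = 0.6625 s.
Fraction remaining = e^(−Te/τ) = e^(−0.69/0.6625) = 0.3529; trapped volume = 530.0 × 0.3529 = 187.04 mL.
Additional alveolar pressure from trapping ≈ V_trapped / C = 187.04 / 66.25 = 2.823 cmH2O.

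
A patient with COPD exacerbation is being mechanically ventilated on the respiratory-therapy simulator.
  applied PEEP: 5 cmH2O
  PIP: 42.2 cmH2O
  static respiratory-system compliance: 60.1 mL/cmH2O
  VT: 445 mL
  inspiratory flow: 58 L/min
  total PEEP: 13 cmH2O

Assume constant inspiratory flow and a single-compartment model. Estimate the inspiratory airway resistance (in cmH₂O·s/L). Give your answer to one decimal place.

Flow: 58 L/min ÷ 60 = 0.9667 L/s.
Total PEEP = 13 cmH2O (set 5 + intrinsic 8); this is the baseline alveolar pressure.
Equation of motion (constant flow): PIP = Vt/C + R·V̇ + PEEP.
R·V̇ = PIP − Vt/C − PEEP = 42.2 − 445/60.1 − 13 = 42.2 − 7.404 − 13 = 21.796 cmH2O.
R = 21.796 / 0.9667 = 22.547 cmH2O·s/L.

22.5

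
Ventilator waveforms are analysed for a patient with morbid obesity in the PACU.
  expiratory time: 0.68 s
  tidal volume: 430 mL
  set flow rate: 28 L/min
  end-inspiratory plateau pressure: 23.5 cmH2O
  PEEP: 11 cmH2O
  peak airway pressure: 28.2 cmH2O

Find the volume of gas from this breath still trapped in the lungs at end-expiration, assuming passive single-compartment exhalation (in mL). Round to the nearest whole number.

Flow: 28 L/min ÷ 60 = 0.4667 L/s.
R = (PIP − Pplat)/V̇ = (28.2 − 23.5) / 0.4667 = 4.7/0.4667 = 10.071 cmH2O·s/L.
C = Vt/(Pplat − PEEP) = 430.0 / (23.5 − 11) = 430.0/12.5 = 34.4 mL/cmH2O.
τ = R × C = 10.071 × 0.0344 L/cmH2O = 0.3464 s.
Fraction remaining = e^(−Te/τ) = e^(−0.68/0.3464) = 0.1404.
Trapped volume = 430.0 × 0.1404 = 60.372 mL.

60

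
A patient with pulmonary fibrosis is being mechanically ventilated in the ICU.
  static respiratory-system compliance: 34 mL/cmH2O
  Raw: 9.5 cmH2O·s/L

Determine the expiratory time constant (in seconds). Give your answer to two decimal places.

τ = R × C = 9.5 × 34 mL/cmH2O = 9.5 × 0.034 L/cmH2O = 0.323 s.

0.32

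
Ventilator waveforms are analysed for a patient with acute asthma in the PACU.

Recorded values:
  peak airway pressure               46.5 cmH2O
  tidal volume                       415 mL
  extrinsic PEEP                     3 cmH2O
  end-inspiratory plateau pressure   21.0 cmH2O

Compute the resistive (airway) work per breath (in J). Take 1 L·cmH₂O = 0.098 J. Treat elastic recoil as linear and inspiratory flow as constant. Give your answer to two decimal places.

With constant inspiratory flow the resistive pressure is constant at PIP − Pplat = 46.5 − 21.0 = 25.5 cmH2O, so resistive work = 25.5 × 0.415 = 10.583 L·cmH2O.
× 0.098 J/(L·cmH2O) → 1.037 J.

1.04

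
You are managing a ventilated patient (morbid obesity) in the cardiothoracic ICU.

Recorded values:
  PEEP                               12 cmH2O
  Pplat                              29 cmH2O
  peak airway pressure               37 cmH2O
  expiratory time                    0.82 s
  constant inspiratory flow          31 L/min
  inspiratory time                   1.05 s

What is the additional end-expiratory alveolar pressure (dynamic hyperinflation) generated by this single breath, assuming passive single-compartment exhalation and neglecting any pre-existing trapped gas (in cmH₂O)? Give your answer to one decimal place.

3.2

Flow: 31 L/min ÷ 60 = 0.5167 L/s.
Vt = flow × Ti = 0.5167 L/s × 1.05 s × 1000 mL/L = 542.54 mL.
R = (PIP − Pplat)/V̇ = (37 − 29) / 0.5167 = 8.0/0.5167 = 15.483 cmH2O·s/L.
C = Vt/(Pplat − PEEP) = 542.54 / (29 − 12) = 542.54/17.0 = 31.914 mL/cmH2O.
τ = R × C = 15.483 × 0.03191 L/cmH2O = 0.4941 s.
Fraction remaining = e^(−Te/τ) = e^(−0.82/0.4941) = 0.1902; trapped volume = 542.54 × 0.1902 = 103.19 mL.
Additional alveolar pressure from trapping ≈ V_trapped / C = 103.19 / 31.914 = 3.233 cmH2O.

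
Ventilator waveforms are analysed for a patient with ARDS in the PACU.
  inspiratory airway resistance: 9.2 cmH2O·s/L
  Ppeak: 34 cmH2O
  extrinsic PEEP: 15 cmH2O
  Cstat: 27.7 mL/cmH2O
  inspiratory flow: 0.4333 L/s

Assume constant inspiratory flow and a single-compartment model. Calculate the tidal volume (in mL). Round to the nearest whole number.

416

Equation of motion (constant flow): PIP = Vt/C + R·V̇ + PEEP.
Vt/C = PIP − R·V̇ − PEEP = 34 − 3.986 − 15 = 15.014 cmH2O.
Vt = C × 15.014 = 27.7 × 15.014 = 415.89 mL.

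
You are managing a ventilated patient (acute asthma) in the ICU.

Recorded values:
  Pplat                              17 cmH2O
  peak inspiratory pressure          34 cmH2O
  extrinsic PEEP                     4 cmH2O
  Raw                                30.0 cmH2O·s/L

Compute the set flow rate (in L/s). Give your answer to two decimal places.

flow = (PIP − Pplat) / Raw = 17.0 / 30.0 = 0.5667 L/s.

0.57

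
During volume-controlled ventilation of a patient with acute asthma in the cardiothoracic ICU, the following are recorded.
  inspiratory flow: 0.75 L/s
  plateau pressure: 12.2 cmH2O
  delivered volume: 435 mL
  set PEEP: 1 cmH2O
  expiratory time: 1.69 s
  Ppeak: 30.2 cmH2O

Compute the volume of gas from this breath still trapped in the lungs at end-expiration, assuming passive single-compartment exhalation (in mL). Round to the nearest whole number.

R = (PIP − Pplat)/V̇ = (30.2 − 12.2) / 0.75 = 18.0/0.75 = 24.0 cmH2O·s/L.
C = Vt/(Pplat − PEEP) = 435.0 / (12.2 − 1) = 435.0/11.2 = 38.839 mL/cmH2O.
τ = R × C = 24.0 × 0.03884 L/cmH2O = 0.9322 s.
Fraction remaining = e^(−Te/τ) = e^(−1.69/0.9322) = 0.1632.
Trapped volume = 435.0 × 0.1632 = 70.992 mL.

71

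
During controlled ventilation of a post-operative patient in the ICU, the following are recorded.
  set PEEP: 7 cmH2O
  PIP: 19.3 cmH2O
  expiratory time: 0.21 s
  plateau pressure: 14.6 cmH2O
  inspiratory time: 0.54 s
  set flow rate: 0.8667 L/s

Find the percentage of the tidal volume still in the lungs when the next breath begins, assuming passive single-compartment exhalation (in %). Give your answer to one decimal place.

Vt = flow × Ti = 0.8667 L/s × 0.54 s × 1000 mL/L = 468.02 mL.
R = (PIP − Pplat)/V̇ = (19.3 − 14.6) / 0.8667 = 4.7/0.8667 = 5.423 cmH2O·s/L.
C = Vt/(Pplat − PEEP) = 468.02 / (14.6 − 7) = 468.02/7.6 = 61.582 mL/cmH2O.
τ = R × C = 5.423 × 0.06158 L/cmH2O = 0.3339 s.
Fraction remaining at end-expiration = e^(−Te/τ) = e^(−0.21/0.3339) = 0.5332 → 53.32%.

53.3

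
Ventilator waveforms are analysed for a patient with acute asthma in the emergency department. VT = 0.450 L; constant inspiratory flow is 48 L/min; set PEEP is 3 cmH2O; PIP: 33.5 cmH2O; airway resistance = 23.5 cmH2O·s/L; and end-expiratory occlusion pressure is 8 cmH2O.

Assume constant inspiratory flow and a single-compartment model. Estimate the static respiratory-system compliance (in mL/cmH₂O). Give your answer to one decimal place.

67.2

Flow: 48 L/min ÷ 60 = 0.8 L/s.
Total PEEP = 8 cmH2O (set 3 + intrinsic 5); this is the baseline alveolar pressure.
Equation of motion (constant flow): PIP = Vt/C + R·V̇ + PEEP.
Vt/C = PIP − R·V̇ − PEEP = 33.5 − 23.5×0.8 − 8 = 33.5 − 18.8 − 8 = 6.7 cmH2O.
C = Vt / 6.7 = 450 / 6.7 = 67.164 mL/cmH2O.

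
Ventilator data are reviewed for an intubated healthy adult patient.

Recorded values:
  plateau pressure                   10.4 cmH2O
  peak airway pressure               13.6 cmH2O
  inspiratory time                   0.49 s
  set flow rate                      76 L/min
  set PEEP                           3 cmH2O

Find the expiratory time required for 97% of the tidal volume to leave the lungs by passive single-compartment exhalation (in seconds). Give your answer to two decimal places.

Flow: 76 L/min ÷ 60 = 1.2667 L/s.
Vt = flow × Ti = 1.2667 L/s × 0.49 s × 1000 mL/L = 620.68 mL.
R = (PIP − Pplat)/V̇ = (13.6 − 10.4) / 1.2667 = 3.2/1.2667 = 2.526 cmH2O·s/L.
C = Vt/(Pplat − PEEP) = 620.68 / (10.4 − 3) = 620.68/7.4 = 83.876 mL/cmH2O.
τ = R × C = 2.526 × 0.08388 L/cmH2O = 0.2119 s.
t = −τ·ln(1 − 0.97) = −0.2119·ln(0.03) = 0.743 s.

0.74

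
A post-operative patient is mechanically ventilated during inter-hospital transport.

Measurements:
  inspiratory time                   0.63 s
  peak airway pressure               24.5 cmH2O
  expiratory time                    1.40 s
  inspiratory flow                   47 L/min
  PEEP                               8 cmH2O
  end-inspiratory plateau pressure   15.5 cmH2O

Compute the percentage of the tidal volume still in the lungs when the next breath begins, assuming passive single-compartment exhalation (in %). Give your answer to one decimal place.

Flow: 47 L/min ÷ 60 = 0.7833 L/s.
Vt = flow × Ti = 0.7833 L/s × 0.63 s × 1000 mL/L = 493.48 mL.
R = (PIP − Pplat)/V̇ = (24.5 − 15.5) / 0.7833 = 9.0/0.7833 = 11.49 cmH2O·s/L.
C = Vt/(Pplat − PEEP) = 493.48 / (15.5 − 8) = 493.48/7.5 = 65.797 mL/cmH2O.
τ = R × C = 11.49 × 0.0658 L/cmH2O = 0.756 s.
Fraction remaining at end-expiration = e^(−Te/τ) = e^(−1.40/0.756) = 0.1569 → 15.69%.

15.7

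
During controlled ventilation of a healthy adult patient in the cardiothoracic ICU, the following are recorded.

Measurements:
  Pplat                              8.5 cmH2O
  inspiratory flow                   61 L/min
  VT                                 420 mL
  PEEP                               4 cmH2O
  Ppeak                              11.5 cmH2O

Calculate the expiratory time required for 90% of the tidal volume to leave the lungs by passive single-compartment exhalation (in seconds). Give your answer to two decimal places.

0.63

Flow: 61 L/min ÷ 60 = 1.0167 L/s.
R = (PIP − Pplat)/V̇ = (11.5 − 8.5) / 1.0167 = 3.0/1.0167 = 2.951 cmH2O·s/L.
C = Vt/(Pplat − PEEP) = 420.0 / (8.5 − 4) = 420.0/4.5 = 93.333 mL/cmH2O.
τ = R × C = 2.951 × 0.09333 L/cmH2O = 0.2754 s.
t = −τ·ln(1 − 0.90) = −0.2754·ln(0.1) = 0.6341 s.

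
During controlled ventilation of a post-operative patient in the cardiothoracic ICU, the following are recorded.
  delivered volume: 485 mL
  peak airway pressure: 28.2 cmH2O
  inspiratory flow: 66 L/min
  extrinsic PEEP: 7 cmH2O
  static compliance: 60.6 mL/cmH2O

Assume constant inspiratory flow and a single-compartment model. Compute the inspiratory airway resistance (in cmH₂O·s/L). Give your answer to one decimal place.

Flow: 66 L/min ÷ 60 = 1.1 L/s.
Equation of motion (constant flow): PIP = Vt/C + R·V̇ + PEEP.
R·V̇ = PIP − Vt/C − PEEP = 28.2 − 485/60.6 − 7 = 28.2 − 8.003 − 7 = 13.197 cmH2O.
R = 13.197 / 1.1 = 11.997 cmH2O·s/L.

12.0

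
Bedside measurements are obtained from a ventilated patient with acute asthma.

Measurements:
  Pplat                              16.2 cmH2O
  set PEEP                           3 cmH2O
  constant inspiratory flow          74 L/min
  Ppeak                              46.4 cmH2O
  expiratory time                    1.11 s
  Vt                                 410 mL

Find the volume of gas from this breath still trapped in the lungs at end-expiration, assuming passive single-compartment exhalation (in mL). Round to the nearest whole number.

95

Flow: 74 L/min ÷ 60 = 1.2333 L/s.
R = (PIP − Pplat)/V̇ = (46.4 − 16.2) / 1.2333 = 30.2/1.2333 = 24.487 cmH2O·s/L.
C = Vt/(Pplat − PEEP) = 410.0 / (16.2 − 3) = 410.0/13.2 = 31.061 mL/cmH2O.
τ = R × C = 24.487 × 0.03106 L/cmH2O = 0.7606 s.
Fraction remaining = e^(−Te/τ) = e^(−1.11/0.7606) = 0.2324.
Trapped volume = 410.0 × 0.2324 = 95.284 mL.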